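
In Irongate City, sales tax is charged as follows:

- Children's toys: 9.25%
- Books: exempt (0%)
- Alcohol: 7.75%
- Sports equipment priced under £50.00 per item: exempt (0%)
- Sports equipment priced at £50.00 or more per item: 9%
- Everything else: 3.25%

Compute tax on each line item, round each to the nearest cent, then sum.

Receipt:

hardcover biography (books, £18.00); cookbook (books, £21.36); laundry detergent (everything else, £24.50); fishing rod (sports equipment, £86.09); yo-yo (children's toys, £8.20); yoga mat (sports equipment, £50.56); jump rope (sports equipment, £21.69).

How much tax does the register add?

Hardcover biography £18.00: books → 0% → £0.00
Cookbook £21.36: books → 0% → £0.00
Laundry detergent £24.50: everything else → 3.25% → £0.80
Fishing rod £86.09: sports equipment, £50.00 or more → 9% → £7.75
Yo-yo £8.20: children's toys → 9.25% → £0.76
Yoga mat £50.56: sports equipment, £50.00 or more → 9% → £4.55
Jump rope £21.69: sports equipment, under £50.00 → 0% → £0.00
Total tax = £0.80 + £7.75 + £0.76 + £4.55 = £13.86

£13.86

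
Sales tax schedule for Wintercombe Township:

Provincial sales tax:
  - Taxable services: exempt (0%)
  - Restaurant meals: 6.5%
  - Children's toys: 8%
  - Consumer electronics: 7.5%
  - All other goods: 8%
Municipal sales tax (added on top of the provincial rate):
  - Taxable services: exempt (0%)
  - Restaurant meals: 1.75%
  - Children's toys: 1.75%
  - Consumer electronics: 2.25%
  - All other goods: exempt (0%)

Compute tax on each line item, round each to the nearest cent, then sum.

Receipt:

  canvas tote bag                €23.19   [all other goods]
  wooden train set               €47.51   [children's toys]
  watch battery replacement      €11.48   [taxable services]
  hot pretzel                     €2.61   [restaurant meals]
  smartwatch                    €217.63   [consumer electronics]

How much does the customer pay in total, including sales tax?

Canvas tote bag €23.19: all other goods → 8% + 0% municipal = 8% → €1.86
Wooden train set €47.51: children's toys → 8% + 1.75% municipal = 9.75% → €4.63
Watch battery replacement €11.48: taxable services → 0% + 0% municipal = 0% → €0.00
Hot pretzel €2.61: restaurant meals → 6.5% + 1.75% municipal = 8.25% → €0.22
Smartwatch €217.63: consumer electronics → 7.5% + 2.25% municipal = 9.75% → €21.22
Subtotal = €302.42; tax = €27.93; total due = €330.35

€330.35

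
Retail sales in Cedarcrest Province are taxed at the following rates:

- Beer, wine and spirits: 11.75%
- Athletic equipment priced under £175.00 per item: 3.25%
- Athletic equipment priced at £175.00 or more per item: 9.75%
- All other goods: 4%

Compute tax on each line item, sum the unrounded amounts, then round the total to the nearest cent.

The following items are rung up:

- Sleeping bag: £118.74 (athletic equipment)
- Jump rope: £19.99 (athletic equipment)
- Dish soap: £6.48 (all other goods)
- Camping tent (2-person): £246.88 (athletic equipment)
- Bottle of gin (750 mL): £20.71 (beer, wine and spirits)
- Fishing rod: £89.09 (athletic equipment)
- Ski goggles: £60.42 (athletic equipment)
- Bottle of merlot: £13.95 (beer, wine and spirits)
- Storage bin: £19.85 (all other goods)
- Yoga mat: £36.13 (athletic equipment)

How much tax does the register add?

£39.74

Sleeping bag £118.74: athletic equipment, under £175.00 → 3.25% → £3.85905
Jump rope £19.99: athletic equipment, under £175.00 → 3.25% → £0.649675
Dish soap £6.48: all other goods → 4% → £0.2592
Camping tent (2-person) £246.88: athletic equipment, £175.00 or more → 9.75% → £24.0708
Bottle of gin (750 mL) £20.71: beer, wine and spirits → 11.75% → £2.433425
Fishing rod £89.09: athletic equipment, under £175.00 → 3.25% → £2.895425
Ski goggles £60.42: athletic equipment, under £175.00 → 3.25% → £1.96365
Bottle of merlot £13.95: beer, wine and spirits → 11.75% → £1.639125
Storage bin £19.85: all other goods → 4% → £0.794
Yoga mat £36.13: athletic equipment, under £175.00 → 3.25% → £1.174225
Unrounded tax sum = £39.738575 → £39.74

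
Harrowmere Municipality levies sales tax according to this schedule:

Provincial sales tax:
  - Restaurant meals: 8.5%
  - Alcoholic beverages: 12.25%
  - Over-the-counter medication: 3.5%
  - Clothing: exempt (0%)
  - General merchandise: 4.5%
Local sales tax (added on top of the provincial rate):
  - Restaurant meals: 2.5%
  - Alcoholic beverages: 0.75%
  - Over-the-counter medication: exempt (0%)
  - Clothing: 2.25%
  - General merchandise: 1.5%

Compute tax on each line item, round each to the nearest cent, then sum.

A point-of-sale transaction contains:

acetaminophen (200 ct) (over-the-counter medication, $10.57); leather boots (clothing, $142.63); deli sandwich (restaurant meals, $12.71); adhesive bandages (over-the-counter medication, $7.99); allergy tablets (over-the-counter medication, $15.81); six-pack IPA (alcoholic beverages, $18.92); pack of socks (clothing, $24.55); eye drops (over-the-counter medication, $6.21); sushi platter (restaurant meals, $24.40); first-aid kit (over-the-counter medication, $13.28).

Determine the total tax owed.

Acetaminophen (200 ct) $10.57: over-the-counter medication → 3.5% + 0% local = 3.5% → $0.37
Leather boots $142.63: clothing → 0% + 2.25% local = 2.25% → $3.21
Deli sandwich $12.71: restaurant meals → 8.5% + 2.5% local = 11% → $1.40
Adhesive bandages $7.99: over-the-counter medication → 3.5% + 0% local = 3.5% → $0.28
Allergy tablets $15.81: over-the-counter medication → 3.5% + 0% local = 3.5% → $0.55
Six-pack IPA $18.92: alcoholic beverages → 12.25% + 0.75% local = 13% → $2.46
Pack of socks $24.55: clothing → 0% + 2.25% local = 2.25% → $0.55
Eye drops $6.21: over-the-counter medication → 3.5% + 0% local = 3.5% → $0.22
Sushi platter $24.40: restaurant meals → 8.5% + 2.5% local = 11% → $2.68
First-aid kit $13.28: over-the-counter medication → 3.5% + 0% local = 3.5% → $0.46
Total tax = $0.37 + $3.21 + $1.40 + $0.28 + $0.55 + $2.46 + $0.55 + $0.22 + $2.68 + $0.46 = $12.18

$12.18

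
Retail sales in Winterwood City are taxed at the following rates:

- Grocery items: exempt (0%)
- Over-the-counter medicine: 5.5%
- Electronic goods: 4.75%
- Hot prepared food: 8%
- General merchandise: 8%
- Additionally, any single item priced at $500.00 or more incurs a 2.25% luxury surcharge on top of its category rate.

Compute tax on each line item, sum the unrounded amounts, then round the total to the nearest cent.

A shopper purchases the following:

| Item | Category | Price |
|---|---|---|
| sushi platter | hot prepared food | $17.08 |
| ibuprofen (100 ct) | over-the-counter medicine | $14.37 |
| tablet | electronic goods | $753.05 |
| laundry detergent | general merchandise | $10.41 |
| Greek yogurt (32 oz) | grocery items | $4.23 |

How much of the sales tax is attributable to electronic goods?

$52.71

Tablet $753.05: electronic goods → 4.75% + 2.25% surcharge = 7% → $52.7135
Tax on electronic goods: unrounded sum = $52.7135 → $52.71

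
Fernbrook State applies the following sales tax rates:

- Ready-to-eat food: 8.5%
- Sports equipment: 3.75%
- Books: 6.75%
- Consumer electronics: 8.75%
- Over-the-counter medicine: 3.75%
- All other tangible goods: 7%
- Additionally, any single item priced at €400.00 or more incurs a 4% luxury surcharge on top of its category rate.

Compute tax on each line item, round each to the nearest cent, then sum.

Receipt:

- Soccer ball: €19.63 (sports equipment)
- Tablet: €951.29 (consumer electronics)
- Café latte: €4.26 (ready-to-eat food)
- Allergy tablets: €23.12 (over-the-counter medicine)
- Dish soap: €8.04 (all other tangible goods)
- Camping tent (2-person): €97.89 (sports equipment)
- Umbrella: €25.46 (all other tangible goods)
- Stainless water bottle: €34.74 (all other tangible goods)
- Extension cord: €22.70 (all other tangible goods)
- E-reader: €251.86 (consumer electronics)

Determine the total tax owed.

Soccer ball €19.63: sports equipment → 3.75% → €0.74
Tablet €951.29: consumer electronics → 8.75% + 4% surcharge = 12.75% → €121.29
Café latte €4.26: ready-to-eat food → 8.5% → €0.36
Allergy tablets €23.12: over-the-counter medicine → 3.75% → €0.87
Dish soap €8.04: all other tangible goods → 7% → €0.56
Camping tent (2-person) €97.89: sports equipment → 3.75% → €3.67
Umbrella €25.46: all other tangible goods → 7% → €1.78
Stainless water bottle €34.74: all other tangible goods → 7% → €2.43
Extension cord €22.70: all other tangible goods → 7% → €1.59
E-reader €251.86: consumer electronics → 8.75% → €22.04
Total tax = €0.74 + €121.29 + €0.36 + €0.87 + €0.56 + €3.67 + €1.78 + €2.43 + €1.59 + €22.04 = €155.33

€155.33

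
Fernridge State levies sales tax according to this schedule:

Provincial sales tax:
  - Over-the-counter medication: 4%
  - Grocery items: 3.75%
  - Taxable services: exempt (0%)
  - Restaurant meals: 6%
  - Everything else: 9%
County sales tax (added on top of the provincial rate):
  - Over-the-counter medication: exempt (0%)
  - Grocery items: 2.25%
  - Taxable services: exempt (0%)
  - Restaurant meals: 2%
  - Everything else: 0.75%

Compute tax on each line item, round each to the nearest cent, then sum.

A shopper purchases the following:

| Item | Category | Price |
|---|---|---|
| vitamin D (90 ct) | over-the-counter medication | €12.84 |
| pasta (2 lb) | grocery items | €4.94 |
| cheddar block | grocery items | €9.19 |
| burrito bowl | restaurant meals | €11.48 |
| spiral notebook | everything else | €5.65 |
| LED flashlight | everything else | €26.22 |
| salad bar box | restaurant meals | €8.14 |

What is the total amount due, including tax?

€84.50

Vitamin D (90 ct) €12.84: over-the-counter medication → 4% + 0% county = 4% → €0.51
Pasta (2 lb) €4.94: grocery items → 3.75% + 2.25% county = 6% → €0.30
Cheddar block €9.19: grocery items → 3.75% + 2.25% county = 6% → €0.55
Burrito bowl €11.48: restaurant meals → 6% + 2% county = 8% → €0.92
Spiral notebook €5.65: everything else → 9% + 0.75% county = 9.75% → €0.55
LED flashlight €26.22: everything else → 9% + 0.75% county = 9.75% → €2.56
Salad bar box €8.14: restaurant meals → 6% + 2% county = 8% → €0.65
Subtotal = €78.46; tax = €6.04; total due = €84.50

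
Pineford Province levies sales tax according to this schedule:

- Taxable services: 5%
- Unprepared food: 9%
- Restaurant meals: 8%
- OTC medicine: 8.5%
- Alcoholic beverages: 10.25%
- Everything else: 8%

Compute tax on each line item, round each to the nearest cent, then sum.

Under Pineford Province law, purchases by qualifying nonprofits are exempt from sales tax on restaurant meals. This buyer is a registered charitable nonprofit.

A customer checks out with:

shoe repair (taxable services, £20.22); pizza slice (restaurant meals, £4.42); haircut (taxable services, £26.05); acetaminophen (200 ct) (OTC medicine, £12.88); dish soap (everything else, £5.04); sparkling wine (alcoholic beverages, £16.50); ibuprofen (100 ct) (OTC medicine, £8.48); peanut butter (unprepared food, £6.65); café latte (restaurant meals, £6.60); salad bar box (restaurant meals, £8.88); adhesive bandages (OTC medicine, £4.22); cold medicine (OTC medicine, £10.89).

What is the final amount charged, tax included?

Shoe repair £20.22: taxable services → 5% → £1.01
Pizza slice £4.42: restaurant meals, buyer-exempt → 0% → £0.00
Haircut £26.05: taxable services → 5% → £1.30
Acetaminophen (200 ct) £12.88: OTC medicine → 8.5% → £1.09
Dish soap £5.04: everything else → 8% → £0.40
Sparkling wine £16.50: alcoholic beverages → 10.25% → £1.69
Ibuprofen (100 ct) £8.48: OTC medicine → 8.5% → £0.72
Peanut butter £6.65: unprepared food → 9% → £0.60
Café latte £6.60: restaurant meals, buyer-exempt → 0% → £0.00
Salad bar box £8.88: restaurant meals, buyer-exempt → 0% → £0.00
Adhesive bandages £4.22: OTC medicine → 8.5% → £0.36
Cold medicine £10.89: OTC medicine → 8.5% → £0.93
Subtotal = £130.83; tax = £8.10; total due = £138.93

£138.93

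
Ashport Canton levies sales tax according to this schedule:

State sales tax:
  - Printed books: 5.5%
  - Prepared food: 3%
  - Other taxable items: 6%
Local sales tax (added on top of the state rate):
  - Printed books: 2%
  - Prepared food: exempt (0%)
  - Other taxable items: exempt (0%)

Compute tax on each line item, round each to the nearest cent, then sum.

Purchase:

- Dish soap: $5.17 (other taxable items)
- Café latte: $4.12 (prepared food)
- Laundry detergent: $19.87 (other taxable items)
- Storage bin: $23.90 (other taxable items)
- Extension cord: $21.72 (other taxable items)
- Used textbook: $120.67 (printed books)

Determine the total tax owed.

$13.40

Dish soap $5.17: other taxable items → 6% + 0% local = 6% → $0.31
Café latte $4.12: prepared food → 3% + 0% local = 3% → $0.12
Laundry detergent $19.87: other taxable items → 6% + 0% local = 6% → $1.19
Storage bin $23.90: other taxable items → 6% + 0% local = 6% → $1.43
Extension cord $21.72: other taxable items → 6% + 0% local = 6% → $1.30
Used textbook $120.67: printed books → 5.5% + 2% local = 7.5% → $9.05
Total tax = $0.31 + $0.12 + $1.19 + $1.43 + $1.30 + $9.05 = $13.40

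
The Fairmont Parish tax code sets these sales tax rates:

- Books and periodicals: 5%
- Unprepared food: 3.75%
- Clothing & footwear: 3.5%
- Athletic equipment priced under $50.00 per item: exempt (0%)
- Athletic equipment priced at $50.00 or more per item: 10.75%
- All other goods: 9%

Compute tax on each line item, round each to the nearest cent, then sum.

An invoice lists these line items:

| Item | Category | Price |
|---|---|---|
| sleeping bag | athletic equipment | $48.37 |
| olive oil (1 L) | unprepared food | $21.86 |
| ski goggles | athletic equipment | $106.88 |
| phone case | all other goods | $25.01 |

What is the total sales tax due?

Sleeping bag $48.37: athletic equipment, under $50.00 → 0% → $0.00
Olive oil (1 L) $21.86: unprepared food → 3.75% → $0.82
Ski goggles $106.88: athletic equipment, $50.00 or more → 10.75% → $11.49
Phone case $25.01: all other goods → 9% → $2.25
Total tax = $0.82 + $11.49 + $2.25 = $14.56

$14.56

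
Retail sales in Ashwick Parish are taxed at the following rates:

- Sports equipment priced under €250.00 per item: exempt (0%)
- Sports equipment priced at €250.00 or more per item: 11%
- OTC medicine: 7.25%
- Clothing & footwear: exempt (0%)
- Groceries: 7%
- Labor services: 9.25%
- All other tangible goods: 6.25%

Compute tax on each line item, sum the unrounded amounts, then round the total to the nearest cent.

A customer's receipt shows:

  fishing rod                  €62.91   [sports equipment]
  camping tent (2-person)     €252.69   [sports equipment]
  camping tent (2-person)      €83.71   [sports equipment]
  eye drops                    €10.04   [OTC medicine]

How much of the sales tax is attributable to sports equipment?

Fishing rod €62.91: sports equipment, under €250.00 → 0% → €0.00
Camping tent (2-person) €252.69: sports equipment, €250.00 or more → 11% → €27.7959
Camping tent (2-person) €83.71: sports equipment, under €250.00 → 0% → €0.00
Tax on sports equipment: unrounded sum = €27.7959 → €27.80

€27.80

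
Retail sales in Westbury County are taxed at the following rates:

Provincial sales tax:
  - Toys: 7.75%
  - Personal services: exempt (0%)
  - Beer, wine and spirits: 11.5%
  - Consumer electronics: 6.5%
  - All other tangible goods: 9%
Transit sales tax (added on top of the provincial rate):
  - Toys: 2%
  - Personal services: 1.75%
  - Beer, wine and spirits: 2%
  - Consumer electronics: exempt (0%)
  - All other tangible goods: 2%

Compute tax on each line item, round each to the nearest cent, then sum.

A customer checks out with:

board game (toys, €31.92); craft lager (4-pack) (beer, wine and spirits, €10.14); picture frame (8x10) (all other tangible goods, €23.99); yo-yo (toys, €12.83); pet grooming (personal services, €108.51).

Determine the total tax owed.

€10.27

Board game €31.92: toys → 7.75% + 2% transit = 9.75% → €3.11
Craft lager (4-pack) €10.14: beer, wine and spirits → 11.5% + 2% transit = 13.5% → €1.37
Picture frame (8x10) €23.99: all other tangible goods → 9% + 2% transit = 11% → €2.64
Yo-yo €12.83: toys → 7.75% + 2% transit = 9.75% → €1.25
Pet grooming €108.51: personal services → 0% + 1.75% transit = 1.75% → €1.90
Total tax = €3.11 + €1.37 + €2.64 + €1.25 + €1.90 = €10.27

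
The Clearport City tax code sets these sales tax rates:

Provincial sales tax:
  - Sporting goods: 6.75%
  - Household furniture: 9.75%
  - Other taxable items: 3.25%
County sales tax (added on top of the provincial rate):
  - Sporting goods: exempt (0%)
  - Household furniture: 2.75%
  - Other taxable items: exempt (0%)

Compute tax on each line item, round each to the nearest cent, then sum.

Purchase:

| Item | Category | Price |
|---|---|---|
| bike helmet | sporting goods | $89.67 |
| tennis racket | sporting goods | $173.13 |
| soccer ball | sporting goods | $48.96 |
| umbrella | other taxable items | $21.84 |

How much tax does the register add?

Bike helmet $89.67: sporting goods → 6.75% + 0% county = 6.75% → $6.05
Tennis racket $173.13: sporting goods → 6.75% + 0% county = 6.75% → $11.69
Soccer ball $48.96: sporting goods → 6.75% + 0% county = 6.75% → $3.30
Umbrella $21.84: other taxable items → 3.25% + 0% county = 3.25% → $0.71
Total tax = $6.05 + $11.69 + $3.30 + $0.71 = $21.75

$21.75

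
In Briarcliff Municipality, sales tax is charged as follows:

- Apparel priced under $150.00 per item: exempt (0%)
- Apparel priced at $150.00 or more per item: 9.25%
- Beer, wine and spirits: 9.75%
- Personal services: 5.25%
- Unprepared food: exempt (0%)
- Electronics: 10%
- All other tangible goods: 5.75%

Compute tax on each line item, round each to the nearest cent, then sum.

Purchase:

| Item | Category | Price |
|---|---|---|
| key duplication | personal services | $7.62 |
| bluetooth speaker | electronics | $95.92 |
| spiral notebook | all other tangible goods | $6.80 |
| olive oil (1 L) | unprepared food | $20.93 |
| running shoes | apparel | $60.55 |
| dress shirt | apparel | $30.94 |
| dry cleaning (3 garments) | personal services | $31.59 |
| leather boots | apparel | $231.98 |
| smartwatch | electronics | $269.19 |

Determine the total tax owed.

Key duplication $7.62: personal services → 5.25% → $0.40
Bluetooth speaker $95.92: electronics → 10% → $9.59
Spiral notebook $6.80: all other tangible goods → 5.75% → $0.39
Olive oil (1 L) $20.93: unprepared food → 0% → $0.00
Running shoes $60.55: apparel, under $150.00 → 0% → $0.00
Dress shirt $30.94: apparel, under $150.00 → 0% → $0.00
Dry cleaning (3 garments) $31.59: personal services → 5.25% → $1.66
Leather boots $231.98: apparel, $150.00 or more → 9.25% → $21.46
Smartwatch $269.19: electronics → 10% → $26.92
Total tax = $0.40 + $9.59 + $0.39 + $1.66 + $21.46 + $26.92 = $60.42

$60.42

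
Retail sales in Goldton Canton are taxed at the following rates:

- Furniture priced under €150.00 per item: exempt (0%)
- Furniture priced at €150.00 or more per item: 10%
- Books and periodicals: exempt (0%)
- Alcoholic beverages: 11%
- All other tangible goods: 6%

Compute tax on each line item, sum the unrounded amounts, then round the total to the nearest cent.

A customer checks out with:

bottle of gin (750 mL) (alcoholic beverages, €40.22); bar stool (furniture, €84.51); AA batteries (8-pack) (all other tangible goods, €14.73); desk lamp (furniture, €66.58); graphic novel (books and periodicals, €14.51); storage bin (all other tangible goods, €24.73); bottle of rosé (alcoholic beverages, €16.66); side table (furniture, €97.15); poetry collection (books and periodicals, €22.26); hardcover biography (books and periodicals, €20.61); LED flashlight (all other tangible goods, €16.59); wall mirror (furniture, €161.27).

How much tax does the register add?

Bottle of gin (750 mL) €40.22: alcoholic beverages → 11% → €4.4242
Bar stool €84.51: furniture, under €150.00 → 0% → €0.00
AA batteries (8-pack) €14.73: all other tangible goods → 6% → €0.8838
Desk lamp €66.58: furniture, under €150.00 → 0% → €0.00
Graphic novel €14.51: books and periodicals → 0% → €0.00
Storage bin €24.73: all other tangible goods → 6% → €1.4838
Bottle of rosé €16.66: alcoholic beverages → 11% → €1.8326
Side table €97.15: furniture, under €150.00 → 0% → €0.00
Poetry collection €22.26: books and periodicals → 0% → €0.00
Hardcover biography €20.61: books and periodicals → 0% → €0.00
LED flashlight €16.59: all other tangible goods → 6% → €0.9954
Wall mirror €161.27: furniture, €150.00 or more → 10% → €16.127
Unrounded tax sum = €25.7468 → €25.75

€25.75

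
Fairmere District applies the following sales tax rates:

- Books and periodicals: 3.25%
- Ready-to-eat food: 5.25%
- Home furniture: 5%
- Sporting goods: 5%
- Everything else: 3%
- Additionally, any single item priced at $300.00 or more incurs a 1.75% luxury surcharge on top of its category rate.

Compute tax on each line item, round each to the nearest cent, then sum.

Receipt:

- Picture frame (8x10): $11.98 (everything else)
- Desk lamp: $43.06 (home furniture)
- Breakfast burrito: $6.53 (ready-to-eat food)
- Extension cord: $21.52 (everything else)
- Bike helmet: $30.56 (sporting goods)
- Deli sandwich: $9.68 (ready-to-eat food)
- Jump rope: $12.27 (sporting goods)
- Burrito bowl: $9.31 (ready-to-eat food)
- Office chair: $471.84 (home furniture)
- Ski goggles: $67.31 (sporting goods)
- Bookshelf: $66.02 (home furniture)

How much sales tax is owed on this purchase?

Picture frame (8x10) $11.98: everything else → 3% → $0.36
Desk lamp $43.06: home furniture → 5% → $2.15
Breakfast burrito $6.53: ready-to-eat food → 5.25% → $0.34
Extension cord $21.52: everything else → 3% → $0.65
Bike helmet $30.56: sporting goods → 5% → $1.53
Deli sandwich $9.68: ready-to-eat food → 5.25% → $0.51
Jump rope $12.27: sporting goods → 5% → $0.61
Burrito bowl $9.31: ready-to-eat food → 5.25% → $0.49
Office chair $471.84: home furniture → 5% + 1.75% surcharge = 6.75% → $31.85
Ski goggles $67.31: sporting goods → 5% → $3.37
Bookshelf $66.02: home furniture → 5% → $3.30
Total tax = $0.36 + $2.15 + $0.34 + $0.65 + $1.53 + $0.51 + $0.61 + $0.49 + $31.85 + $3.37 + $3.30 = $45.16

$45.16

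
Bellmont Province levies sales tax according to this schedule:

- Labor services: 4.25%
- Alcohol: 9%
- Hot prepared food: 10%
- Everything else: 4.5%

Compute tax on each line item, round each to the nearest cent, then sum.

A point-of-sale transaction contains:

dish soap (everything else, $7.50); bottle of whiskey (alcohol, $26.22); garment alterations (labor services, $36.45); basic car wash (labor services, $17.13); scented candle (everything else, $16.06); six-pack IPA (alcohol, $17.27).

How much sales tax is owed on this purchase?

$7.25

Dish soap $7.50: everything else → 4.5% → $0.34
Bottle of whiskey $26.22: alcohol → 9% → $2.36
Garment alterations $36.45: labor services → 4.25% → $1.55
Basic car wash $17.13: labor services → 4.25% → $0.73
Scented candle $16.06: everything else → 4.5% → $0.72
Six-pack IPA $17.27: alcohol → 9% → $1.55
Total tax = $0.34 + $2.36 + $1.55 + $0.73 + $0.72 + $1.55 = $7.25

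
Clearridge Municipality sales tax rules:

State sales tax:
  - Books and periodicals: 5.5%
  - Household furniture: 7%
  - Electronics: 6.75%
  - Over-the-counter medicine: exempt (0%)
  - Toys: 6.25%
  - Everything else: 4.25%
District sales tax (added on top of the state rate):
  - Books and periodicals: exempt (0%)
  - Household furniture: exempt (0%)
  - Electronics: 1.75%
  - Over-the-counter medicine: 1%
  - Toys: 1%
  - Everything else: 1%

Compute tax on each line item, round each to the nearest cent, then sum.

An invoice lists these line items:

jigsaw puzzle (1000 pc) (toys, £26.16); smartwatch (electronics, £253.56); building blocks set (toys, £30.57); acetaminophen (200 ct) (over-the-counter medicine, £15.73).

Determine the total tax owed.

£25.83

Jigsaw puzzle (1000 pc) £26.16: toys → 6.25% + 1% district = 7.25% → £1.90
Smartwatch £253.56: electronics → 6.75% + 1.75% district = 8.5% → £21.55
Building blocks set £30.57: toys → 6.25% + 1% district = 7.25% → £2.22
Acetaminophen (200 ct) £15.73: over-the-counter medicine → 0% + 1% district = 1% → £0.16
Total tax = £1.90 + £21.55 + £2.22 + £0.16 = £25.83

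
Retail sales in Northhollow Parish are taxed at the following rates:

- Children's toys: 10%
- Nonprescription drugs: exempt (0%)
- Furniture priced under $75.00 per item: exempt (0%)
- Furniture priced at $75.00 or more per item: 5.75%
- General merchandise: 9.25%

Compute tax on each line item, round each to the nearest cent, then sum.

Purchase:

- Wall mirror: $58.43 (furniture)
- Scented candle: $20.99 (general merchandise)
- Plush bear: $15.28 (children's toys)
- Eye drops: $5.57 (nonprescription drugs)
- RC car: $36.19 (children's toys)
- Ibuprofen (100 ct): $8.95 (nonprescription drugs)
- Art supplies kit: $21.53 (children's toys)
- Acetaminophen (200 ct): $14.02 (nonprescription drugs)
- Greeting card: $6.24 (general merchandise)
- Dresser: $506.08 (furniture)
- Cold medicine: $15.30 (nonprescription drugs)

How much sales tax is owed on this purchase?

Wall mirror $58.43: furniture, under $75.00 → 0% → $0.00
Scented candle $20.99: general merchandise → 9.25% → $1.94
Plush bear $15.28: children's toys → 10% → $1.53
Eye drops $5.57: nonprescription drugs → 0% → $0.00
RC car $36.19: children's toys → 10% → $3.62
Ibuprofen (100 ct) $8.95: nonprescription drugs → 0% → $0.00
Art supplies kit $21.53: children's toys → 10% → $2.15
Acetaminophen (200 ct) $14.02: nonprescription drugs → 0% → $0.00
Greeting card $6.24: general merchandise → 9.25% → $0.58
Dresser $506.08: furniture, $75.00 or more → 5.75% → $29.10
Cold medicine $15.30: nonprescription drugs → 0% → $0.00
Total tax = $1.94 + $1.53 + $3.62 + $2.15 + $0.58 + $29.10 = $38.92

$38.92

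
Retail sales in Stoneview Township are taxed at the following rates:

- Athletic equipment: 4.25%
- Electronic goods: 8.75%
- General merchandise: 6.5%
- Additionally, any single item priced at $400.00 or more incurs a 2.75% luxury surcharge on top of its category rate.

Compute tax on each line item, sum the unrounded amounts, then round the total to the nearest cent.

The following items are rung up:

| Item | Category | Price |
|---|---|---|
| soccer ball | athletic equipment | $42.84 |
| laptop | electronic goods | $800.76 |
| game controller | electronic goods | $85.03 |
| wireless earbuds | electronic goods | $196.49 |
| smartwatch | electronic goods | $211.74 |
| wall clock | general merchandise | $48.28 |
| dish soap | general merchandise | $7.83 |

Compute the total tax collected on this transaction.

$140.72

Soccer ball $42.84: athletic equipment → 4.25% → $1.8207
Laptop $800.76: electronic goods → 8.75% + 2.75% surcharge = 11.5% → $92.0874
Game controller $85.03: electronic goods → 8.75% → $7.440125
Wireless earbuds $196.49: electronic goods → 8.75% → $17.192875
Smartwatch $211.74: electronic goods → 8.75% → $18.52725
Wall clock $48.28: general merchandise → 6.5% → $3.1382
Dish soap $7.83: general merchandise → 6.5% → $0.50895
Unrounded tax sum = $140.7155 → $140.72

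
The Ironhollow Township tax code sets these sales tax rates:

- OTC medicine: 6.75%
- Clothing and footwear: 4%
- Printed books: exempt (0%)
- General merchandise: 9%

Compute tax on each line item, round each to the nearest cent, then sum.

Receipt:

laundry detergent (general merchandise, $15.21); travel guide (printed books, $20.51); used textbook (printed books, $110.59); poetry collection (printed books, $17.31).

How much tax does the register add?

$1.37

Laundry detergent $15.21: general merchandise → 9% → $1.37
Travel guide $20.51: printed books → 0% → $0.00
Used textbook $110.59: printed books → 0% → $0.00
Poetry collection $17.31: printed books → 0% → $0.00
Total tax = $1.37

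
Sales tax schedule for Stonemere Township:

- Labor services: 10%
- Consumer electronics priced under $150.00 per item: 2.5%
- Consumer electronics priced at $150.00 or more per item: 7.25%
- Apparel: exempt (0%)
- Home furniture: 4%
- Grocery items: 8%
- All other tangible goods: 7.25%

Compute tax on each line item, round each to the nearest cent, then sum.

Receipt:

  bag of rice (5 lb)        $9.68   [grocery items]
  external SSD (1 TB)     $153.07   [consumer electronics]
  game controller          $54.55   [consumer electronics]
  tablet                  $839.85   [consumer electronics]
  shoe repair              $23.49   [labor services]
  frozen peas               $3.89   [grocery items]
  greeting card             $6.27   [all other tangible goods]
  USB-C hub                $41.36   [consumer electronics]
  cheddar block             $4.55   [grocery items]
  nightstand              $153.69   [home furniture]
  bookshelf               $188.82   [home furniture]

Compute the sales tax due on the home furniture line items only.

Nightstand $153.69: home furniture → 4% → $6.15
Bookshelf $188.82: home furniture → 4% → $7.55
Tax on home furniture = $6.15 + $7.55 = $13.70

$13.70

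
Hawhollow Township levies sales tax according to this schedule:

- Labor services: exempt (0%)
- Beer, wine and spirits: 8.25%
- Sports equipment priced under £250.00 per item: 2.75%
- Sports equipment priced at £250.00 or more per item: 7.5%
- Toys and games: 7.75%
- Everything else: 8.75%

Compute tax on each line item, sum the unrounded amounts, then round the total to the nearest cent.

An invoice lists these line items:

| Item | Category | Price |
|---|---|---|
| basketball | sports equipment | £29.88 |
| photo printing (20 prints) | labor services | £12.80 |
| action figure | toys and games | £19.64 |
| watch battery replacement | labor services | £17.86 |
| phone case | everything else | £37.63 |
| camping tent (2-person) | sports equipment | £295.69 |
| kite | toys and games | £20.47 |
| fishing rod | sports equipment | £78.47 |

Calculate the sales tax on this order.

Basketball £29.88: sports equipment, under £250.00 → 2.75% → £0.8217
Photo printing (20 prints) £12.80: labor services → 0% → £0.00
Action figure £19.64: toys and games → 7.75% → £1.5221
Watch battery replacement £17.86: labor services → 0% → £0.00
Phone case £37.63: everything else → 8.75% → £3.292625
Camping tent (2-person) £295.69: sports equipment, £250.00 or more → 7.5% → £22.17675
Kite £20.47: toys and games → 7.75% → £1.586425
Fishing rod £78.47: sports equipment, under £250.00 → 2.75% → £2.157925
Unrounded tax sum = £31.557525 → £31.56

£31.56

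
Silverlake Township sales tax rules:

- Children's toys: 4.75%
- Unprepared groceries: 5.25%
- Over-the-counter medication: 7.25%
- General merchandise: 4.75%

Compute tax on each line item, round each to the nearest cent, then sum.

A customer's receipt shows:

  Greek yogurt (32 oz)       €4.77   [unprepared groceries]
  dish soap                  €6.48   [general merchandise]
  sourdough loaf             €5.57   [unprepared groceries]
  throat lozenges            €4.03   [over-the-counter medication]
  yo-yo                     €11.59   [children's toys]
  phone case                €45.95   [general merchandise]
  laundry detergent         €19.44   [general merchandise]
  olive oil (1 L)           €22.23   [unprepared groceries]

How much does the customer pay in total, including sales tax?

Greek yogurt (32 oz) €4.77: unprepared groceries → 5.25% → €0.25
Dish soap €6.48: general merchandise → 4.75% → €0.31
Sourdough loaf €5.57: unprepared groceries → 5.25% → €0.29
Throat lozenges €4.03: over-the-counter medication → 7.25% → €0.29
Yo-yo €11.59: children's toys → 4.75% → €0.55
Phone case €45.95: general merchandise → 4.75% → €2.18
Laundry detergent €19.44: general merchandise → 4.75% → €0.92
Olive oil (1 L) €22.23: unprepared groceries → 5.25% → €1.17
Subtotal = €120.06; tax = €5.96; total due = €126.02

€126.02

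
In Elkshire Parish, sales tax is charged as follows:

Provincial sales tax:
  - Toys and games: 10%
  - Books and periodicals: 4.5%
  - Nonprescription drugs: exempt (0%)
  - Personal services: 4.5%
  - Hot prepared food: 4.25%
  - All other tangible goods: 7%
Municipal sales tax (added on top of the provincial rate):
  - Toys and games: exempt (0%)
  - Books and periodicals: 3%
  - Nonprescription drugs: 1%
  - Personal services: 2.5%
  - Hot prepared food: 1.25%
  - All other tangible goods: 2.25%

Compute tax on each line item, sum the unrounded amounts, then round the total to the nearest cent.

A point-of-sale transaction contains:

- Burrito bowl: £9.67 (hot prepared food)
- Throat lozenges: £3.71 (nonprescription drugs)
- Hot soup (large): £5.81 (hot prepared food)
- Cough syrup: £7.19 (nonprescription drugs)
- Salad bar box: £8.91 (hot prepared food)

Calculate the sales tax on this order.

£1.45

Burrito bowl £9.67: hot prepared food → 4.25% + 1.25% municipal = 5.5% → £0.53185
Throat lozenges £3.71: nonprescription drugs → 0% + 1% municipal = 1% → £0.0371
Hot soup (large) £5.81: hot prepared food → 4.25% + 1.25% municipal = 5.5% → £0.31955
Cough syrup £7.19: nonprescription drugs → 0% + 1% municipal = 1% → £0.0719
Salad bar box £8.91: hot prepared food → 4.25% + 1.25% municipal = 5.5% → £0.49005
Unrounded tax sum = £1.45045 → £1.45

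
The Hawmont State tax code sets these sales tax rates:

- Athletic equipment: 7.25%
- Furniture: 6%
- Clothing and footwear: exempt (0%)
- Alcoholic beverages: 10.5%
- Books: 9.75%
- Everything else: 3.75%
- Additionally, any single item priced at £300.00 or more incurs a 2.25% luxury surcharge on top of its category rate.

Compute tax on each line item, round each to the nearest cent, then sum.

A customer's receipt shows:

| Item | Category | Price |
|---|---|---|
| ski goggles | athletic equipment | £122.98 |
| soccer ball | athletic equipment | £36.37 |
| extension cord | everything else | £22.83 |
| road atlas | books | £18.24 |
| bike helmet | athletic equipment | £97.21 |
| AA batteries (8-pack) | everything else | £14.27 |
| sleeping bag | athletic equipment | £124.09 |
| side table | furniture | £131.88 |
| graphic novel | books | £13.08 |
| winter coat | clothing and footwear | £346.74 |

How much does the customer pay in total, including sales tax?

Ski goggles £122.98: athletic equipment → 7.25% → £8.92
Soccer ball £36.37: athletic equipment → 7.25% → £2.64
Extension cord £22.83: everything else → 3.75% → £0.86
Road atlas £18.24: books → 9.75% → £1.78
Bike helmet £97.21: athletic equipment → 7.25% → £7.05
AA batteries (8-pack) £14.27: everything else → 3.75% → £0.54
Sleeping bag £124.09: athletic equipment → 7.25% → £9.00
Side table £131.88: furniture → 6% → £7.91
Graphic novel £13.08: books → 9.75% → £1.28
Winter coat £346.74: clothing and footwear → 0% + 2.25% surcharge = 2.25% → £7.80
Subtotal = £927.69; tax = £47.78; total due = £975.47

£975.47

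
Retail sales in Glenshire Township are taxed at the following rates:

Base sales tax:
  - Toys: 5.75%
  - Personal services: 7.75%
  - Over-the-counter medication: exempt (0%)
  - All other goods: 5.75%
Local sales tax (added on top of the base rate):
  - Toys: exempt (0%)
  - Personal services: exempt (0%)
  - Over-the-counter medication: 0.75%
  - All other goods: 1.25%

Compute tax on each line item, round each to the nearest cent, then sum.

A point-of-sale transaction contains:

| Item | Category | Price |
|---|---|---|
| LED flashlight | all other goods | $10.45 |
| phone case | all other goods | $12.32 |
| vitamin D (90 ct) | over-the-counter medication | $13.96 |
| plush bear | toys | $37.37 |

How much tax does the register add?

LED flashlight $10.45: all other goods → 5.75% + 1.25% local = 7% → $0.73
Phone case $12.32: all other goods → 5.75% + 1.25% local = 7% → $0.86
Vitamin D (90 ct) $13.96: over-the-counter medication → 0% + 0.75% local = 0.75% → $0.10
Plush bear $37.37: toys → 5.75% + 0% local = 5.75% → $2.15
Total tax = $0.73 + $0.86 + $0.10 + $2.15 = $3.84

$3.84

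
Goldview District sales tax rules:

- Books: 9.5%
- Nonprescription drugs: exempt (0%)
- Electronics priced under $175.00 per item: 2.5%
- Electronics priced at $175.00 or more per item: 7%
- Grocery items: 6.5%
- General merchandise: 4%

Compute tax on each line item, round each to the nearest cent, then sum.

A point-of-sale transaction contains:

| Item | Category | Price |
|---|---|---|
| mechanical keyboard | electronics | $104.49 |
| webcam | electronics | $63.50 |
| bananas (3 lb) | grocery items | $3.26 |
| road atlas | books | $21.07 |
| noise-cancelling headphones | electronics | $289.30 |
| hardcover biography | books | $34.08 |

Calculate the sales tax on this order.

Mechanical keyboard $104.49: electronics, under $175.00 → 2.5% → $2.61
Webcam $63.50: electronics, under $175.00 → 2.5% → $1.59
Bananas (3 lb) $3.26: grocery items → 6.5% → $0.21
Road atlas $21.07: books → 9.5% → $2.00
Noise-cancelling headphones $289.30: electronics, $175.00 or more → 7% → $20.25
Hardcover biography $34.08: books → 9.5% → $3.24
Total tax = $2.61 + $1.59 + $0.21 + $2.00 + $20.25 + $3.24 = $29.90

$29.90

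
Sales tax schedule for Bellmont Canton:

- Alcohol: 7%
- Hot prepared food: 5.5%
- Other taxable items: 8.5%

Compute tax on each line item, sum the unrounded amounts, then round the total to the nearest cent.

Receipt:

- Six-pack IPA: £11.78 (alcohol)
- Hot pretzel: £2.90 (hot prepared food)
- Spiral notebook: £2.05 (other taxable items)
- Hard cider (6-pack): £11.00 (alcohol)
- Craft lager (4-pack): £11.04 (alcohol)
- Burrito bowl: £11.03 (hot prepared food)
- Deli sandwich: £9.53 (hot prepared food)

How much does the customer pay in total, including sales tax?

Six-pack IPA £11.78: alcohol → 7% → £0.8246
Hot pretzel £2.90: hot prepared food → 5.5% → £0.1595
Spiral notebook £2.05: other taxable items → 8.5% → £0.17425
Hard cider (6-pack) £11.00: alcohol → 7% → £0.77
Craft lager (4-pack) £11.04: alcohol → 7% → £0.7728
Burrito bowl £11.03: hot prepared food → 5.5% → £0.60665
Deli sandwich £9.53: hot prepared food → 5.5% → £0.52415
Subtotal = £59.33; unrounded tax = £3.83195 → £3.83; total due = £63.16

£63.16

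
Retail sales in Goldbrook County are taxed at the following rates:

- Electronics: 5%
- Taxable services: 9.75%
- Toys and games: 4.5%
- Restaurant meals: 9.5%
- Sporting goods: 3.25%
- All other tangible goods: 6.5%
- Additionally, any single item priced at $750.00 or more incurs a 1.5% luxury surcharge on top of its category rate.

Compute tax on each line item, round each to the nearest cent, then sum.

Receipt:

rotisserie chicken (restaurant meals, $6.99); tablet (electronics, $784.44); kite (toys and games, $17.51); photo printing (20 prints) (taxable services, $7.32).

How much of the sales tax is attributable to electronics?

$50.99

Tablet $784.44: electronics → 5% + 1.5% surcharge = 6.5% → $50.99
Tax on electronics = $50.99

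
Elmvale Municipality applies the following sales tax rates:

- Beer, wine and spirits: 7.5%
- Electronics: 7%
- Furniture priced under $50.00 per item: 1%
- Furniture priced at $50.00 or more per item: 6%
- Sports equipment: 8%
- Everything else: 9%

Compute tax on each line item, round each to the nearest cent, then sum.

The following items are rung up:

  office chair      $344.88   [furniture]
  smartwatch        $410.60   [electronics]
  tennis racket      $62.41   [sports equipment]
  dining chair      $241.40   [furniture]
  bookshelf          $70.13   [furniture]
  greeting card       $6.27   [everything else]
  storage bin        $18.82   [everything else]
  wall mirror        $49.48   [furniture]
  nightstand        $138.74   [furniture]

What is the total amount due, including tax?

Office chair $344.88: furniture, $50.00 or more → 6% → $20.69
Smartwatch $410.60: electronics → 7% → $28.74
Tennis racket $62.41: sports equipment → 8% → $4.99
Dining chair $241.40: furniture, $50.00 or more → 6% → $14.48
Bookshelf $70.13: furniture, $50.00 or more → 6% → $4.21
Greeting card $6.27: everything else → 9% → $0.56
Storage bin $18.82: everything else → 9% → $1.69
Wall mirror $49.48: furniture, under $50.00 → 1% → $0.49
Nightstand $138.74: furniture, $50.00 or more → 6% → $8.32
Subtotal = $1342.73; tax = $84.17; total due = $1426.90

$1426.90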